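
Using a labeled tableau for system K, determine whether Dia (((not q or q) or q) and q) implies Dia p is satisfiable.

1. Dia (((not q or q) or q) and q) implies Dia p, 0
2. Dia p, 0
3. p, 1
Accessibility: 0R1

Satisfiable (open branch found)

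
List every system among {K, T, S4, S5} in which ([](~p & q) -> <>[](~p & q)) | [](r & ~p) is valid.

K-tableau for the negation ~(([](~p & q) -> <>[](~p & q)) | [](r & ~p)):
1. ~(([](~p & q) -> <>[](~p & q)) | [](r & ~p)), 0
2. ~([](~p & q) -> <>[](~p & q)), 0
3. ~[](r & ~p), 0
4. [](~p & q), 0
5. ~<>[](~p & q), 0
6. ~(r & ~p), 1
7. ~p & q, 1
8. ~p, 1
9. q, 1
10. ~[](~p & q), 1
11. ~r, 1
12. ~(~p & q), 2
13. ~q, 2
Accessibility: 0R1, 1R2
Complete open branch: countermodel on a K-frame, so not valid in K.
T-tableau for the negation ~(([](~p & q) -> <>[](~p & q)) | [](r & ~p)):
1. ~(([](~p & q) -> <>[](~p & q)) | [](r & ~p)), 0
2. ~([](~p & q) -> <>[](~p & q)), 0
3. ~[](r & ~p), 0
4. [](~p & q), 0
5. ~<>[](~p & q), 0
6. ~p & q, 0
7. ~p, 0
8. q, 0
9. ~[](~p & q), 0
10. ~(r & ~p), 1
11. ~p & q, 1
12. ~p, 1
13. q, 1
14. ~[](~p & q), 1
15. ~r, 1
16. ~(~p & q), 2
17. ~p & q, 2
18. ~p, 2
19. q, 2
20. ~[](~p & q), 2
21. ~q, 2
Accessibility: 0R0, 0R1, 0R2, 1R1, 2R2
Branch closes: q and ~q both at 2.
Every branch closes (one shown): valid in T, hence also in S4, S5 (every theorem of T is a theorem of S4 and S5).

T, S4, S5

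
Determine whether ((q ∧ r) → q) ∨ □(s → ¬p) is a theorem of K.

Yes, valid

Tableau for the negation ¬(((q ∧ r) → q) ∨ □(s → ¬p)):
1. ¬(((q ∧ r) → q) ∨ □(s → ¬p)), u
2. ¬((q ∧ r) → q), u   [¬∨-rule on 1]
3. ¬□(s → ¬p), u   [¬∨-rule on 1]
4. q ∧ r, u   [¬→-rule on 2]
5. ¬q, u   [¬→-rule on 2]
6. q, u   [∧-rule on 4]
7. r, u   [∧-rule on 4]
Branch closes: q and ¬q both at u.
Every branch of the negation's tableau closes; the branch above is one of them.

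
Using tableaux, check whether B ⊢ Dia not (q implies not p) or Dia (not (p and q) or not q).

Valid

Tableau for the negation not (Dia not (q implies not p) or Dia (not (p and q) or not q)):
1. not (Dia not (q implies not p) or Dia (not (p and q) or not q)), 0
2. not Dia not (q implies not p), 0
3. not Dia (not (p and q) or not q), 0
4. q implies not p, 0
5. not (not (p and q) or not q), 0
6. p and q, 0
7. q, 0
8. p, 0
9. not p, 0
Accessibility: 0R0
Branch closes: p and not p both at 0.
Every branch of the negation's tableau closes; the branch above is one of them.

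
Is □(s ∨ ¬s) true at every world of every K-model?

Tableau for the negation ¬□(s ∨ ¬s):
1. ¬□(s ∨ ¬s), u
2. ¬(s ∨ ¬s), v   [¬□-rule on 1: fresh world v, uRv]
3. ¬s, v   [¬∨-rule on 2]
4. s, v   [¬∨-rule on 2]
Accessibility: uRv
Branch closes: s and ¬s both at v.
All branches of the negation close; one closing branch shown above.

Valid in K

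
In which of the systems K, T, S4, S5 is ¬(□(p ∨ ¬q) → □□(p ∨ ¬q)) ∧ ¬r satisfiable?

K, T

S4-tableau for the formula:
1. ¬(□(p ∨ ¬q) → □□(p ∨ ¬q)) ∧ ¬r, w0
2. ¬(□(p ∨ ¬q) → □□(p ∨ ¬q)), w0
3. ¬r, w0
4. □(p ∨ ¬q), w0
5. ¬□□(p ∨ ¬q), w0
6. p ∨ ¬q, w0
7. ¬q, w0
8. ¬□(p ∨ ¬q), w1
9. p ∨ ¬q, w1
10. ¬q, w1
11. ¬(p ∨ ¬q), w2
12. ¬p, w2
13. q, w2
14. p ∨ ¬q, w2
15. ¬q, w2
Accessibility: w0Rw0, w0Rw1, w0Rw2, w1Rw1, w1Rw2, w2Rw2
Branch closes: q and ¬q both at w2.
Every branch closes (one shown): unsatisfiable in S4, hence also in S5 (every S5-frame is an S4-frame).
T-tableau for the formula:
1. ¬(□(p ∨ ¬q) → □□(p ∨ ¬q)) ∧ ¬r, w0
2. ¬(□(p ∨ ¬q) → □□(p ∨ ¬q)), w0
3. ¬r, w0
4. □(p ∨ ¬q), w0
5. ¬□□(p ∨ ¬q), w0
6. p ∨ ¬q, w0
7. ¬q, w0
8. ¬□(p ∨ ¬q), w1
9. p ∨ ¬q, w1
10. ¬q, w1
11. ¬(p ∨ ¬q), w2
12. ¬p, w2
13. q, w2
Accessibility: w0Rw0, w0Rw1, w1Rw1, w1Rw2, w2Rw2
Complete open branch: satisfiable in T, hence also in K (this T-model is also a K-model).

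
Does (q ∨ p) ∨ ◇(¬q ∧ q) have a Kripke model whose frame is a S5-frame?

1. (q ∨ p) ∨ ◇(¬q ∧ q), u
2. q ∨ p, u   [∨-rule on 1 (branches; this branch)]
3. p, u   [∨-rule on 2 (branches; this branch)]
Accessibility: uRu

Satisfiable (open branch found)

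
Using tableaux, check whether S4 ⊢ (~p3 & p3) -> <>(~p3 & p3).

Yes, valid

Tableau for the negation ~((~p3 & p3) -> <>(~p3 & p3)):
1. ~((~p3 & p3) -> <>(~p3 & p3)), 0
2. ~p3 & p3, 0
3. ~<>(~p3 & p3), 0
4. ~p3, 0
5. p3, 0
Accessibility: 0R0
Branch closes: p3 and ~p3 both at 0.
Every branch of the negation's tableau closes; the branch above is one of them.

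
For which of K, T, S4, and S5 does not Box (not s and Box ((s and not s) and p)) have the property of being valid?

T, S4, S5

K-tableau for the negation Box (not s and Box ((s and not s) and p)):
1. Box (not s and Box ((s and not s) and p)), 0
Complete open branch: countermodel on a K-frame, so not valid in K.
T-tableau for the negation Box (not s and Box ((s and not s) and p)):
1. Box (not s and Box ((s and not s) and p)), 0
2. not s and Box ((s and not s) and p), 0   [Box-rule on 1 via 0R0]
3. not s, 0   [and-rule on 2]
4. Box ((s and not s) and p), 0   [and-rule on 2]
5. (s and not s) and p, 0   [Box-rule on 4 via 0R0]
6. s and not s, 0   [and-rule on 5]
7. p, 0   [and-rule on 5]
8. s, 0   [and-rule on 6]
Accessibility: 0R0
Branch closes: s and not s both at 0.
Every branch closes (one shown): valid in T, hence also in S4, S5 (every theorem of T is a theorem of S4 and S5).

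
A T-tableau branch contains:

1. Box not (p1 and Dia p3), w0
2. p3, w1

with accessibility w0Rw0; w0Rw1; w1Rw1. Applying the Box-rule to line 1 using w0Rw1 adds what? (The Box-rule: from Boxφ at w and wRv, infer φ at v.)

not (p1 and Dia p3), w1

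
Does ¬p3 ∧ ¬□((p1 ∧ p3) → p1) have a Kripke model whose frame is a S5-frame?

Unsatisfiable

1. ¬p3 ∧ ¬□((p1 ∧ p3) → p1), 0
2. ¬p3, 0   [∧-rule on 1]
3. ¬□((p1 ∧ p3) → p1), 0   [∧-rule on 1]
4. ¬((p1 ∧ p3) → p1), 1   [¬□-rule on 3: fresh world 1, 0R1]
5. p1 ∧ p3, 1   [¬→-rule on 4]
6. ¬p1, 1   [¬→-rule on 4]
7. p1, 1   [∧-rule on 5]
8. p3, 1   [∧-rule on 5]
Accessibility: 0R0, 0R1, 1R0, 1R1
Branch closes: p1 and ¬p1 both at 1.
(One branch shown.) All branches close.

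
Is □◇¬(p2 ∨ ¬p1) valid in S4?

No, not valid

Tableau for the negation ¬□◇¬(p2 ∨ ¬p1):
1. ¬□◇¬(p2 ∨ ¬p1), u
2. ¬◇¬(p2 ∨ ¬p1), v
3. p2 ∨ ¬p1, v
4. ¬p1, v
Accessibility: uRu, uRv, vRv
The negation has an open branch (countermodel exists).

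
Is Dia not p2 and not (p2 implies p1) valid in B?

Not valid

Tableau for the negation not (Dia not p2 and not (p2 implies p1)):
1. not (Dia not p2 and not (p2 implies p1)), 0
2. p2 implies p1, 0
3. p1, 0
Accessibility: 0R0
The negation has an open branch (countermodel exists).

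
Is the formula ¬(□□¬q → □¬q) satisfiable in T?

No, unsatisfiable

1. ¬(□□¬q → □¬q), u
2. □□¬q, u
3. ¬□¬q, u
4. □¬q, u
5. ¬q, u
6. q, v
7. □¬q, v
8. ¬q, v
Accessibility: uRu, uRv, vRv
Branch closes: q and ¬q both at v.
Every branch closes; the branch above is one of them.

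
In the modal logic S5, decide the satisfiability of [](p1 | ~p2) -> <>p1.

Yes, satisfiable

1. [](p1 | ~p2) -> <>p1, w0
2. <>p1, w0
3. p1, w1
Accessibility: w0Rw0, w0Rw1, w1Rw0, w1Rw1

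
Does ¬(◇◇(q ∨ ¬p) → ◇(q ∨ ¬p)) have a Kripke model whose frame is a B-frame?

1. ¬(◇◇(q ∨ ¬p) → ◇(q ∨ ¬p)), 0
2. ◇◇(q ∨ ¬p), 0
3. ¬◇(q ∨ ¬p), 0
4. ¬(q ∨ ¬p), 0
5. ¬q, 0
6. p, 0
7. ◇(q ∨ ¬p), 1
8. ¬(q ∨ ¬p), 1
9. ¬q, 1
10. p, 1
11. q ∨ ¬p, 2
12. ¬p, 2
Accessibility: 0R0, 0R1, 1R0, 1R1, 1R2, 2R1, 2R2

Yes, satisfiable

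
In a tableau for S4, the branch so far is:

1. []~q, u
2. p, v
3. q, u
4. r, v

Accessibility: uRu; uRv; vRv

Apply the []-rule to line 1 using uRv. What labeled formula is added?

~q, v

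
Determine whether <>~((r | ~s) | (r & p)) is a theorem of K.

Tableau for the negation ~<>~((r | ~s) | (r & p)):
1. ~<>~((r | ~s) | (r & p)), 0
The negation has an open branch (countermodel exists).

Invalid (countermodel exists)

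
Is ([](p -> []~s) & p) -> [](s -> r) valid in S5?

Tableau for the negation ~(([](p -> []~s) & p) -> [](s -> r)):
1. ~(([](p -> []~s) & p) -> [](s -> r)), 0
2. [](p -> []~s) & p, 0
3. ~[](s -> r), 0
4. [](p -> []~s), 0
5. p, 0
6. p -> []~s, 0
7. []~s, 0
8. ~s, 0
9. ~(s -> r), 1
10. s, 1
11. ~r, 1
12. p -> []~s, 1
13. ~s, 1
Accessibility: 0R0, 0R1, 1R0, 1R1
Branch closes: s and ~s both at 1.
Every branch of the negation's tableau closes; the branch above is one of them.

Valid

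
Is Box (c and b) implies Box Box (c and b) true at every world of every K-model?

No, not valid

Tableau for the negation not (Box (c and b) implies Box Box (c and b)):
1. not (Box (c and b) implies Box Box (c and b)), u
2. Box (c and b), u   [neg-implies-rule on 1]
3. not Box Box (c and b), u   [neg-implies-rule on 1]
4. not Box (c and b), v   [neg-Box-rule on 3: fresh world v, uRv]
5. c and b, v   [Box-rule on 2 via uRv]
6. c, v   [and-rule on 5]
7. b, v   [and-rule on 5]
8. not (c and b), w   [neg-Box-rule on 4: fresh world w, vRw]
9. not b, w   [neg-and-rule on 8 (branches; this branch)]
Accessibility: uRv, vRw
The negation has an open branch (countermodel exists).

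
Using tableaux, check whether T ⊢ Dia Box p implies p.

Tableau for the negation not (Dia Box p implies p):
1. not (Dia Box p implies p), w0
2. Dia Box p, w0
3. not p, w0
4. Box p, w1
5. p, w1
Accessibility: w0Rw0, w0Rw1, w1Rw1
The negation has an open branch (countermodel exists).

Not valid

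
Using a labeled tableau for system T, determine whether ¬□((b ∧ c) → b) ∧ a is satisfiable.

Unsatisfiable

1. ¬□((b ∧ c) → b) ∧ a, w0
2. ¬□((b ∧ c) → b), w0
3. a, w0
4. ¬((b ∧ c) → b), w1
5. b ∧ c, w1
6. ¬b, w1
7. b, w1
8. c, w1
Accessibility: w0Rw0, w0Rw1, w1Rw1
Branch closes: b and ¬b both at w1.
(One branch shown.) All branches close.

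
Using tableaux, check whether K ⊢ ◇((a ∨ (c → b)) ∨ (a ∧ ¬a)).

Not valid

Tableau for the negation ¬◇((a ∨ (c → b)) ∨ (a ∧ ¬a)):
1. ¬◇((a ∨ (c → b)) ∨ (a ∧ ¬a)), 0
The negation has an open branch (countermodel exists).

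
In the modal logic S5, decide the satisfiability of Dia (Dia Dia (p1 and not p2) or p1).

Satisfiable

1. Dia (Dia Dia (p1 and not p2) or p1), w0
2. Dia Dia (p1 and not p2) or p1, w1
3. p1, w1
Accessibility: w0Rw0, w0Rw1, w1Rw0, w1Rw1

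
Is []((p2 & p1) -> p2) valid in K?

Yes, valid

Tableau for the negation ~[]((p2 & p1) -> p2):
1. ~[]((p2 & p1) -> p2), 0
2. ~((p2 & p1) -> p2), 1
3. p2 & p1, 1
4. ~p2, 1
5. p2, 1
6. p1, 1
Accessibility: 0R1
Branch closes: p2 and ~p2 both at 1.
Every branch of the negation's tableau closes; the branch above is one of them.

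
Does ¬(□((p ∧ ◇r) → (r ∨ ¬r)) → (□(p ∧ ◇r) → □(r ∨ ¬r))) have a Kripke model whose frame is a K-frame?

Unsatisfiable (every branch closes)

1. ¬(□((p ∧ ◇r) → (r ∨ ¬r)) → (□(p ∧ ◇r) → □(r ∨ ¬r))), w0
2. □((p ∧ ◇r) → (r ∨ ¬r)), w0
3. ¬(□(p ∧ ◇r) → □(r ∨ ¬r)), w0
4. □(p ∧ ◇r), w0
5. ¬□(r ∨ ¬r), w0
6. ¬(r ∨ ¬r), w1
7. ¬r, w1
8. r, w1
Accessibility: w0Rw1
Branch closes: r and ¬r both at w1.
All branches of the tableau close; one closing branch shown above.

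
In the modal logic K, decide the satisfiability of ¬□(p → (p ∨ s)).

Unsatisfiable (every branch closes)

1. ¬□(p → (p ∨ s)), u
2. ¬(p → (p ∨ s)), v   [¬□-rule on 1: fresh world v, uRv]
3. p, v   [¬→-rule on 2]
4. ¬(p ∨ s), v   [¬→-rule on 2]
5. ¬p, v   [¬∨-rule on 4]
6. ¬s, v   [¬∨-rule on 4]
Accessibility: uRv
Branch closes: p and ¬p both at v.
Every branch closes; the branch above is one of them.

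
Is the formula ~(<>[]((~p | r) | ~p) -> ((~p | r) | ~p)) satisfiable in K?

Yes, satisfiable

1. ~(<>[]((~p | r) | ~p) -> ((~p | r) | ~p)), w0
2. <>[]((~p | r) | ~p), w0   [~->-rule on 1]
3. ~((~p | r) | ~p), w0   [~->-rule on 1]
4. ~(~p | r), w0   [~|-rule on 3]
5. p, w0   [~|-rule on 3]
6. ~r, w0   [~|-rule on 4]
7. []((~p | r) | ~p), w1   [<>-rule on 2: fresh world w1, w0Rw1]
Accessibility: w0Rw1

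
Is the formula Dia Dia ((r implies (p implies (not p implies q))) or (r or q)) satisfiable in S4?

Satisfiable (open branch found)

1. Dia Dia ((r implies (p implies (not p implies q))) or (r or q)), 0
2. Dia ((r implies (p implies (not p implies q))) or (r or q)), 1
3. (r implies (p implies (not p implies q))) or (r or q), 2
4. r or q, 2
5. q, 2
Accessibility: 0R0, 0R1, 0R2, 1R1, 1R2, 2R2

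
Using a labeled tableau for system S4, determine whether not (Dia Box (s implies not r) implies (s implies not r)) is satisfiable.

1. not (Dia Box (s implies not r) implies (s implies not r)), 0
2. Dia Box (s implies not r), 0
3. not (s implies not r), 0
4. s, 0
5. r, 0
6. Box (s implies not r), 1
7. s implies not r, 1
8. not r, 1
Accessibility: 0R0, 0R1, 1R1

Satisfiable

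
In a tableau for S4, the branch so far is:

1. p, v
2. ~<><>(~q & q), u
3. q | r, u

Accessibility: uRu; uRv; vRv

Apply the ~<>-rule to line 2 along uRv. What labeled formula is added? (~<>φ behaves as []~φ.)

~<>(~q & q), v

~<>φ behaves as []~φ: propagate the negated body to each accessible world.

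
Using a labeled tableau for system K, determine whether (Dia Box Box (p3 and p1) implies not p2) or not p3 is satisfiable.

Satisfiable (open branch found)

1. (Dia Box Box (p3 and p1) implies not p2) or not p3, w0
2. not p3, w0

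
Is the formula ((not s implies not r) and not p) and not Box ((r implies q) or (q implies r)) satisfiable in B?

Unsatisfiable (every branch closes)

1. ((not s implies not r) and not p) and not Box ((r implies q) or (q implies r)), 0
2. (not s implies not r) and not p, 0   [and-rule on 1]
3. not Box ((r implies q) or (q implies r)), 0   [and-rule on 1]
4. not s implies not r, 0   [and-rule on 2]
5. not p, 0   [and-rule on 2]
6. not r, 0   [implies-rule on 4 (branches; this branch)]
7. not ((r implies q) or (q implies r)), 1   [neg-Box-rule on 3: fresh world 1, 0R1]
8. not (r implies q), 1   [neg-or-rule on 7]
9. not (q implies r), 1   [neg-or-rule on 7]
10. r, 1   [neg-implies-rule on 8]
11. not q, 1   [neg-implies-rule on 8]
12. q, 1   [neg-implies-rule on 9]
13. not r, 1   [neg-implies-rule on 9]
Accessibility: 0R0, 0R1, 1R0, 1R1
Branch closes: q and not q both at 1.
Every branch closes; the branch above is one of them.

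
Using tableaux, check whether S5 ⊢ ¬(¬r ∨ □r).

Tableau for the negation ¬r ∨ □r:
1. ¬r ∨ □r, 0
2. □r, 0   [∨-rule on 1 (branches; this branch)]
3. r, 0   [□-rule on 2 via 0R0]
Accessibility: 0R0
The negation has an open branch (countermodel exists).

No, not valid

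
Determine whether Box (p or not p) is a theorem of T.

Tableau for the negation not Box (p or not p):
1. not Box (p or not p), u
2. not (p or not p), v
3. not p, v
4. p, v
Accessibility: uRu, uRv, vRv
Branch closes: p and not p both at v.
All branches of the negation close; one closing branch shown above.

Yes, valid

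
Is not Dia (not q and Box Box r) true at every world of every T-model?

Not valid

Tableau for the negation Dia (not q and Box Box r):
1. Dia (not q and Box Box r), u
2. not q and Box Box r, v
3. not q, v
4. Box Box r, v
5. Box r, v
6. r, v
Accessibility: uRu, uRv, vRv
The negation has an open branch (countermodel exists).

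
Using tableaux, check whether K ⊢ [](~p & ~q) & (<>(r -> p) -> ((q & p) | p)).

No, not valid

Tableau for the negation ~([](~p & ~q) & (<>(r -> p) -> ((q & p) | p))):
1. ~([](~p & ~q) & (<>(r -> p) -> ((q & p) | p))), w0
2. ~(<>(r -> p) -> ((q & p) | p)), w0   [~&-rule on 1 (branches; this branch)]
3. <>(r -> p), w0   [~->-rule on 2]
4. ~((q & p) | p), w0   [~->-rule on 2]
5. ~(q & p), w0   [~|-rule on 4]
6. ~p, w0   [~|-rule on 4]
7. r -> p, w1   [<>-rule on 3: fresh world w1, w0Rw1]
8. p, w1   [->-rule on 7 (branches; this branch)]
Accessibility: w0Rw1
The negation has an open branch (countermodel exists).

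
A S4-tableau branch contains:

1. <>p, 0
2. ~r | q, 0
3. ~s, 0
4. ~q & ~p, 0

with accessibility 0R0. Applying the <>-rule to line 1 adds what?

a fresh world 1 with 0R1, and p at 1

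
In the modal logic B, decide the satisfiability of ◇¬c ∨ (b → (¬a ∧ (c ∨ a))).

Satisfiable

1. ◇¬c ∨ (b → (¬a ∧ (c ∨ a))), w0
2. b → (¬a ∧ (c ∨ a)), w0   [∨-rule on 1 (branches; this branch)]
3. ¬a ∧ (c ∨ a), w0   [→-rule on 2 (branches; this branch)]
4. ¬a, w0   [∧-rule on 3]
5. c ∨ a, w0   [∧-rule on 3]
6. c, w0   [∨-rule on 5 (branches; this branch)]
Accessibility: w0Rw0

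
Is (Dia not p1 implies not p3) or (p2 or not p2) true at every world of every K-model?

Valid in K

Tableau for the negation not ((Dia not p1 implies not p3) or (p2 or not p2)):
1. not ((Dia not p1 implies not p3) or (p2 or not p2)), w0
2. not (Dia not p1 implies not p3), w0
3. not (p2 or not p2), w0
4. Dia not p1, w0
5. p3, w0
6. not p2, w0
7. p2, w0
Branch closes: p2 and not p2 both at w0.
Every branch of the negation's tableau closes; the branch above is one of them.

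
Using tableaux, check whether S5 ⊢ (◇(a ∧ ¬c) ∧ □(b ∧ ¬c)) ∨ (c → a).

Invalid (countermodel exists)

Tableau for the negation ¬((◇(a ∧ ¬c) ∧ □(b ∧ ¬c)) ∨ (c → a)):
1. ¬((◇(a ∧ ¬c) ∧ □(b ∧ ¬c)) ∨ (c → a)), u
2. ¬(◇(a ∧ ¬c) ∧ □(b ∧ ¬c)), u
3. ¬(c → a), u
4. c, u
5. ¬a, u
6. ¬□(b ∧ ¬c), u
7. ¬(b ∧ ¬c), v
8. c, v
Accessibility: uRu, uRv, vRu, vRv
The negation has an open branch (countermodel exists).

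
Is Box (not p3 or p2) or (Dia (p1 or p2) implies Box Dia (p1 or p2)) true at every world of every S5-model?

Valid in S5

Tableau for the negation not (Box (not p3 or p2) or (Dia (p1 or p2) implies Box Dia (p1 or p2))):
1. not (Box (not p3 or p2) or (Dia (p1 or p2) implies Box Dia (p1 or p2))), w0
2. not Box (not p3 or p2), w0   [neg-or-rule on 1]
3. not (Dia (p1 or p2) implies Box Dia (p1 or p2)), w0   [neg-or-rule on 1]
4. Dia (p1 or p2), w0   [neg-implies-rule on 3]
5. not Box Dia (p1 or p2), w0   [neg-implies-rule on 3]
6. not (not p3 or p2), w1   [neg-Box-rule on 2: fresh world w1, w0Rw1]
7. p3, w1   [neg-or-rule on 6]
8. not p2, w1   [neg-or-rule on 6]
9. p1 or p2, w2   [Dia-rule on 4: fresh world w2, w0Rw2]
10. p2, w2   [or-rule on 9 (branches; this branch)]
11. not Dia (p1 or p2), w3   [neg-Box-rule on 5: fresh world w3, w0Rw3]
12. not (p1 or p2), w0   [neg-Dia-rule on 11 via w3Rw0]
13. not p1, w0   [neg-or-rule on 12]
14. not p2, w0   [neg-or-rule on 12]
15. not (p1 or p2), w1   [neg-Dia-rule on 11 via w3Rw1]
16. not p1, w1   [neg-or-rule on 15]
17. not (p1 or p2), w2   [neg-Dia-rule on 11 via w3Rw2]
18. not p1, w2   [neg-or-rule on 17]
19. not p2, w2   [neg-or-rule on 17]
Accessibility: w0Rw0, w0Rw1, w0Rw2, w0Rw3, w1Rw0, w1Rw1, w1Rw2, w1Rw3, w2Rw0, w2Rw1, w2Rw2, w2Rw3, w3Rw0, w3Rw1, w3Rw2, w3Rw3
Branch closes: p2 and not p2 both at w2.
All branches of the negation close; one closing branch shown above.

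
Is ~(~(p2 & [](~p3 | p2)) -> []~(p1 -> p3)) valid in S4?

Tableau for the negation ~(p2 & [](~p3 | p2)) -> []~(p1 -> p3):
1. ~(p2 & [](~p3 | p2)) -> []~(p1 -> p3), w0
2. []~(p1 -> p3), w0
3. ~(p1 -> p3), w0
4. p1, w0
5. ~p3, w0
Accessibility: w0Rw0
The negation has an open branch (countermodel exists).

Not valid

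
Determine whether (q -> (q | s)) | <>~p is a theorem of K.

Valid in K

Tableau for the negation ~((q -> (q | s)) | <>~p):
1. ~((q -> (q | s)) | <>~p), u
2. ~(q -> (q | s)), u
3. ~<>~p, u
4. q, u
5. ~(q | s), u
6. ~q, u
7. ~s, u
Branch closes: q and ~q both at u.
All branches of the negation close; one closing branch shown above.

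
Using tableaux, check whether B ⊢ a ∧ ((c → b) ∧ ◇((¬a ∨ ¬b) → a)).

Not valid

Tableau for the negation ¬(a ∧ ((c → b) ∧ ◇((¬a ∨ ¬b) → a))):
1. ¬(a ∧ ((c → b) ∧ ◇((¬a ∨ ¬b) → a))), w0
2. ¬((c → b) ∧ ◇((¬a ∨ ¬b) → a)), w0
3. ¬◇((¬a ∨ ¬b) → a), w0
4. ¬((¬a ∨ ¬b) → a), w0
5. ¬a ∨ ¬b, w0
6. ¬a, w0
7. ¬b, w0
Accessibility: w0Rw0
The negation has an open branch (countermodel exists).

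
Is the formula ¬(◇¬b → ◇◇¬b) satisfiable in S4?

Unsatisfiable (every branch closes)

1. ¬(◇¬b → ◇◇¬b), 0
2. ◇¬b, 0   [¬→-rule on 1]
3. ¬◇◇¬b, 0   [¬→-rule on 1]
4. ¬◇¬b, 0   [¬◇-rule on 3 via 0R0]
5. b, 0   [¬◇-rule on 4 via 0R0]
6. ¬b, 1   [◇-rule on 2: fresh world 1, 0R1]
7. ¬◇¬b, 1   [¬◇-rule on 3 via 0R1]
8. b, 1   [¬◇-rule on 4 via 0R1]
Accessibility: 0R0, 0R1, 1R1
Branch closes: b and ¬b both at 1.
Every branch closes; the branch above is one of them.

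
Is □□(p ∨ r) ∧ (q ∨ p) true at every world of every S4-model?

Tableau for the negation ¬(□□(p ∨ r) ∧ (q ∨ p)):
1. ¬(□□(p ∨ r) ∧ (q ∨ p)), w0
2. ¬(q ∨ p), w0   [¬∧-rule on 1 (branches; this branch)]
3. ¬q, w0   [¬∨-rule on 2]
4. ¬p, w0   [¬∨-rule on 2]
Accessibility: w0Rw0
The negation has an open branch (countermodel exists).

No, not valid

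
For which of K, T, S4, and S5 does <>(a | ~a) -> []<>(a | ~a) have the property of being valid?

T, S4, S5

T-tableau for the negation ~(<>(a | ~a) -> []<>(a | ~a)):
1. ~(<>(a | ~a) -> []<>(a | ~a)), 0
2. <>(a | ~a), 0   [~->-rule on 1]
3. ~[]<>(a | ~a), 0   [~->-rule on 1]
4. a | ~a, 1   [<>-rule on 2: fresh world 1, 0R1]
5. ~a, 1   [|-rule on 4 (branches; this branch)]
6. ~<>(a | ~a), 2   [~[]-rule on 3: fresh world 2, 0R2]
7. ~(a | ~a), 2   [~<>-rule on 6 via 2R2]
8. ~a, 2   [~|-rule on 7]
9. a, 2   [~|-rule on 7]
Accessibility: 0R0, 0R1, 0R2, 1R1, 2R2
Branch closes: a and ~a both at 2.
Every branch closes (one shown): valid in T, hence also in S4, S5 (every theorem of T is a theorem of S4 and S5).
K-tableau for the negation ~(<>(a | ~a) -> []<>(a | ~a)):
1. ~(<>(a | ~a) -> []<>(a | ~a)), 0
2. <>(a | ~a), 0   [~->-rule on 1]
3. ~[]<>(a | ~a), 0   [~->-rule on 1]
4. a | ~a, 1   [<>-rule on 2: fresh world 1, 0R1]
5. ~a, 1   [|-rule on 4 (branches; this branch)]
6. ~<>(a | ~a), 2   [~[]-rule on 3: fresh world 2, 0R2]
Accessibility: 0R1, 0R2
Complete open branch: countermodel on a K-frame, so not valid in K.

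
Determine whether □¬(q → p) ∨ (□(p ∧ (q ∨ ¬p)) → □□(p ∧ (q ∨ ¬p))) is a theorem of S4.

Yes, valid

Tableau for the negation ¬(□¬(q → p) ∨ (□(p ∧ (q ∨ ¬p)) → □□(p ∧ (q ∨ ¬p)))):
1. ¬(□¬(q → p) ∨ (□(p ∧ (q ∨ ¬p)) → □□(p ∧ (q ∨ ¬p)))), u
2. ¬□¬(q → p), u
3. ¬(□(p ∧ (q ∨ ¬p)) → □□(p ∧ (q ∨ ¬p))), u
4. □(p ∧ (q ∨ ¬p)), u
5. ¬□□(p ∧ (q ∨ ¬p)), u
6. p ∧ (q ∨ ¬p), u
7. p, u
8. q ∨ ¬p, u
9. q, u
10. q → p, v
11. p ∧ (q ∨ ¬p), v
12. p, v
13. q ∨ ¬p, v
14. q, v
15. ¬□(p ∧ (q ∨ ¬p)), w
16. p ∧ (q ∨ ¬p), w
17. p, w
18. q ∨ ¬p, w
19. q, w
20. ¬(p ∧ (q ∨ ¬p)), x
21. p ∧ (q ∨ ¬p), x
22. p, x
23. q ∨ ¬p, x
24. ¬(q ∨ ¬p), x
25. ¬q, x
26. ¬p, x
Accessibility: uRu, uRv, uRw, uRx, vRv, wRw, wRx, xRx
Branch closes: p and ¬p both at x.
Every branch of the negation's tableau closes; the branch above is one of them.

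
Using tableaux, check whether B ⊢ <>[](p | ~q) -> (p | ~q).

Tableau for the negation ~(<>[](p | ~q) -> (p | ~q)):
1. ~(<>[](p | ~q) -> (p | ~q)), w0
2. <>[](p | ~q), w0
3. ~(p | ~q), w0
4. ~p, w0
5. q, w0
6. [](p | ~q), w1
7. p | ~q, w0
8. p | ~q, w1
9. ~q, w0
Accessibility: w0Rw0, w0Rw1, w1Rw0, w1Rw1
Branch closes: q and ~q both at w0.
Every branch of the negation's tableau closes; the branch above is one of them.

Valid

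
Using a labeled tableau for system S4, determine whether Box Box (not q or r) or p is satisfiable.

1. Box Box (not q or r) or p, u
2. p, u
Accessibility: uRu

Satisfiable (open branch found)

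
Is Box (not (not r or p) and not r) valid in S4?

Tableau for the negation not Box (not (not r or p) and not r):
1. not Box (not (not r or p) and not r), u
2. not (not (not r or p) and not r), v   [neg-Box-rule on 1: fresh world v, uRv]
3. r, v   [neg-and-rule on 2 (branches; this branch)]
Accessibility: uRu, uRv, vRv
The negation has an open branch (countermodel exists).

No, not valid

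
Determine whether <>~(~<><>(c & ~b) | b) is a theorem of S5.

Tableau for the negation ~<>~(~<><>(c & ~b) | b):
1. ~<>~(~<><>(c & ~b) | b), w0
2. ~<><>(c & ~b) | b, w0
3. b, w0
Accessibility: w0Rw0
The negation has an open branch (countermodel exists).

Invalid (countermodel exists)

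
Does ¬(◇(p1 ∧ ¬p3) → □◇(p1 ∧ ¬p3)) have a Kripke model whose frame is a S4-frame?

1. ¬(◇(p1 ∧ ¬p3) → □◇(p1 ∧ ¬p3)), 0
2. ◇(p1 ∧ ¬p3), 0
3. ¬□◇(p1 ∧ ¬p3), 0
4. p1 ∧ ¬p3, 1
5. p1, 1
6. ¬p3, 1
7. ¬◇(p1 ∧ ¬p3), 2
8. ¬(p1 ∧ ¬p3), 2
9. p3, 2
Accessibility: 0R0, 0R1, 0R2, 1R1, 2R2

Satisfiable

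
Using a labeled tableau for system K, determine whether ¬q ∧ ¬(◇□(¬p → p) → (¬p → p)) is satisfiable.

Satisfiable (open branch found)

1. ¬q ∧ ¬(◇□(¬p → p) → (¬p → p)), 0
2. ¬q, 0
3. ¬(◇□(¬p → p) → (¬p → p)), 0
4. ◇□(¬p → p), 0
5. ¬(¬p → p), 0
6. ¬p, 0
7. □(¬p → p), 1
Accessibility: 0R1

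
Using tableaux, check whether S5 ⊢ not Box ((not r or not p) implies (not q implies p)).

Tableau for the negation Box ((not r or not p) implies (not q implies p)):
1. Box ((not r or not p) implies (not q implies p)), 0
2. (not r or not p) implies (not q implies p), 0
3. not q implies p, 0
4. p, 0
Accessibility: 0R0
The negation has an open branch (countermodel exists).

Invalid (countermodel exists)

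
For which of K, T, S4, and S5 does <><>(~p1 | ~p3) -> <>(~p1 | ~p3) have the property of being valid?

S4-tableau for the negation ~(<><>(~p1 | ~p3) -> <>(~p1 | ~p3)):
1. ~(<><>(~p1 | ~p3) -> <>(~p1 | ~p3)), 0
2. <><>(~p1 | ~p3), 0
3. ~<>(~p1 | ~p3), 0
4. ~(~p1 | ~p3), 0
5. p1, 0
6. p3, 0
7. <>(~p1 | ~p3), 1
8. ~(~p1 | ~p3), 1
9. p1, 1
10. p3, 1
11. ~p1 | ~p3, 2
12. ~(~p1 | ~p3), 2
13. p1, 2
14. p3, 2
15. ~p3, 2
Accessibility: 0R0, 0R1, 0R2, 1R1, 1R2, 2R2
Branch closes: p3 and ~p3 both at 2.
Every branch closes (one shown): valid in S4, hence also in S5 (every theorem of S4 is a theorem of S5).
T-tableau for the negation ~(<><>(~p1 | ~p3) -> <>(~p1 | ~p3)):
1. ~(<><>(~p1 | ~p3) -> <>(~p1 | ~p3)), 0
2. <><>(~p1 | ~p3), 0
3. ~<>(~p1 | ~p3), 0
4. ~(~p1 | ~p3), 0
5. p1, 0
6. p3, 0
7. <>(~p1 | ~p3), 1
8. ~(~p1 | ~p3), 1
9. p1, 1
10. p3, 1
11. ~p1 | ~p3, 2
12. ~p3, 2
Accessibility: 0R0, 0R1, 1R1, 1R2, 2R2
Complete open branch: countermodel on a T-frame, so not valid in T, nor in K (the same frame is also a K-frame).

S4, S5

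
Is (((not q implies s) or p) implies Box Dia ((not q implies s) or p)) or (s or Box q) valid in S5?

Tableau for the negation not ((((not q implies s) or p) implies Box Dia ((not q implies s) or p)) or (s or Box q)):
1. not ((((not q implies s) or p) implies Box Dia ((not q implies s) or p)) or (s or Box q)), w0
2. not (((not q implies s) or p) implies Box Dia ((not q implies s) or p)), w0
3. not (s or Box q), w0
4. (not q implies s) or p, w0
5. not Box Dia ((not q implies s) or p), w0
6. not s, w0
7. not Box q, w0
8. not q implies s, w0
9. q, w0
10. not Dia ((not q implies s) or p), w1
11. not ((not q implies s) or p), w0
12. not (not q implies s), w0
13. not p, w0
14. not q, w0
Accessibility: w0Rw0, w0Rw1, w1Rw0, w1Rw1
Branch closes: q and not q both at w0.
All branches of the negation close; one closing branch shown above.

Valid in S5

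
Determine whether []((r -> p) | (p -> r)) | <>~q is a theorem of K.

Tableau for the negation ~([]((r -> p) | (p -> r)) | <>~q):
1. ~([]((r -> p) | (p -> r)) | <>~q), 0
2. ~[]((r -> p) | (p -> r)), 0
3. ~<>~q, 0
4. ~((r -> p) | (p -> r)), 1
5. ~(r -> p), 1
6. ~(p -> r), 1
7. r, 1
8. ~p, 1
9. p, 1
10. ~r, 1
Accessibility: 0R1
Branch closes: p and ~p both at 1.
Every branch of the negation's tableau closes; the branch above is one of them.

Valid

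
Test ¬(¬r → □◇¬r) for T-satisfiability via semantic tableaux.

Satisfiable (open branch found)

1. ¬(¬r → □◇¬r), u
2. ¬r, u   [¬→-rule on 1]
3. ¬□◇¬r, u   [¬→-rule on 1]
4. ¬◇¬r, v   [¬□-rule on 3: fresh world v, uRv]
5. r, v   [¬◇-rule on 4 via vRv]
Accessibility: uRu, uRv, vRv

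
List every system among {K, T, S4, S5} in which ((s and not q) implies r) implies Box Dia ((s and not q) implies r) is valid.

S4-tableau for the negation not (((s and not q) implies r) implies Box Dia ((s and not q) implies r)):
1. not (((s and not q) implies r) implies Box Dia ((s and not q) implies r)), 0
2. (s and not q) implies r, 0
3. not Box Dia ((s and not q) implies r), 0
4. r, 0
5. not Dia ((s and not q) implies r), 1
6. not ((s and not q) implies r), 1
7. s and not q, 1
8. not r, 1
9. s, 1
10. not q, 1
Accessibility: 0R0, 0R1, 1R1
Complete open branch: countermodel on an S4-frame, so not valid in S4, nor in K, T (the same frame is also a K-frame and a T-frame).
S5-tableau for the negation not (((s and not q) implies r) implies Box Dia ((s and not q) implies r)):
1. not (((s and not q) implies r) implies Box Dia ((s and not q) implies r)), 0
2. (s and not q) implies r, 0
3. not Box Dia ((s and not q) implies r), 0
4. not (s and not q), 0
5. q, 0
6. not Dia ((s and not q) implies r), 1
7. not ((s and not q) implies r), 0
8. s and not q, 0
9. not r, 0
10. s, 0
11. not q, 0
Accessibility: 0R0, 0R1, 1R0, 1R1
Branch closes: q and not q both at 0.
Every branch closes (one shown): valid in S5.

S5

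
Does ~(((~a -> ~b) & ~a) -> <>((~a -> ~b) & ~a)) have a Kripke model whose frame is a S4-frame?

Unsatisfiable

1. ~(((~a -> ~b) & ~a) -> <>((~a -> ~b) & ~a)), w0
2. (~a -> ~b) & ~a, w0   [~->-rule on 1]
3. ~<>((~a -> ~b) & ~a), w0   [~->-rule on 1]
4. ~a -> ~b, w0   [&-rule on 2]
5. ~a, w0   [&-rule on 2]
6. ~((~a -> ~b) & ~a), w0   [~<>-rule on 3 via w0Rw0]
7. ~b, w0   [->-rule on 4 (branches; this branch)]
8. ~(~a -> ~b), w0   [~&-rule on 6 (branches; this branch)]
9. b, w0   [~->-rule on 8]
Accessibility: w0Rw0
Branch closes: b and ~b both at w0.
Every branch closes; the branch above is one of them.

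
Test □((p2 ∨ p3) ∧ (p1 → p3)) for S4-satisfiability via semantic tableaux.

Yes, satisfiable

1. □((p2 ∨ p3) ∧ (p1 → p3)), w0
2. (p2 ∨ p3) ∧ (p1 → p3), w0   [□-rule on 1 via w0Rw0]
3. p2 ∨ p3, w0   [∧-rule on 2]
4. p1 → p3, w0   [∧-rule on 2]
5. p3, w0   [∨-rule on 3 (branches; this branch)]
Accessibility: w0Rw0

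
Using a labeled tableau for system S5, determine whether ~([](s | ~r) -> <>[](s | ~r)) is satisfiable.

1. ~([](s | ~r) -> <>[](s | ~r)), 0
2. [](s | ~r), 0
3. ~<>[](s | ~r), 0
4. s | ~r, 0
5. ~[](s | ~r), 0
6. ~r, 0
7. ~(s | ~r), 1
8. ~s, 1
9. r, 1
10. s | ~r, 1
11. ~[](s | ~r), 1
12. ~r, 1
Accessibility: 0R0, 0R1, 1R0, 1R1
Branch closes: r and ~r both at 1.
All branches of the tableau close; one closing branch shown above.

No, unsatisfiable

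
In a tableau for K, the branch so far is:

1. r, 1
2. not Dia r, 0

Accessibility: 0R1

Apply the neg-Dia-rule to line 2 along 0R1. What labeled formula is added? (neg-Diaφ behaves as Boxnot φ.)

neg-Diaφ behaves as Boxnot φ: propagate the negated body to each accessible world.

not r, 1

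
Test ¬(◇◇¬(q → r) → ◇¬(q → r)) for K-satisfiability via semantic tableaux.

1. ¬(◇◇¬(q → r) → ◇¬(q → r)), 0
2. ◇◇¬(q → r), 0
3. ¬◇¬(q → r), 0
4. ◇¬(q → r), 1
5. q → r, 1
6. r, 1
7. ¬(q → r), 2
8. q, 2
9. ¬r, 2
Accessibility: 0R1, 1R2

Satisfiable (open branch found)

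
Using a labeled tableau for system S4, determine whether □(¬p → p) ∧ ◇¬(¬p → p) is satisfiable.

1. □(¬p → p) ∧ ◇¬(¬p → p), 0
2. □(¬p → p), 0   [∧-rule on 1]
3. ◇¬(¬p → p), 0   [∧-rule on 1]
4. ¬p → p, 0   [□-rule on 2 via 0R0]
5. p, 0   [→-rule on 4 (branches; this branch)]
6. ¬(¬p → p), 1   [◇-rule on 3: fresh world 1, 0R1]
7. ¬p, 1   [¬→-rule on 6]
8. ¬p → p, 1   [□-rule on 2 via 0R1]
9. p, 1   [→-rule on 8 (branches; this branch)]
Accessibility: 0R0, 0R1, 1R1
Branch closes: p and ¬p both at 1.
(One branch shown.) All branches close.

No, unsatisfiable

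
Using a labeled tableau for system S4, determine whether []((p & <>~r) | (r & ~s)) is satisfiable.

1. []((p & <>~r) | (r & ~s)), w0
2. (p & <>~r) | (r & ~s), w0   [[]-rule on 1 via w0Rw0]
3. r & ~s, w0   [|-rule on 2 (branches; this branch)]
4. r, w0   [&-rule on 3]
5. ~s, w0   [&-rule on 3]
Accessibility: w0Rw0

Satisfiable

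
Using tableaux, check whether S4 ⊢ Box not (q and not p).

No, not valid

Tableau for the negation not Box not (q and not p):
1. not Box not (q and not p), u
2. q and not p, v
3. q, v
4. not p, v
Accessibility: uRu, uRv, vRv
The negation has an open branch (countermodel exists).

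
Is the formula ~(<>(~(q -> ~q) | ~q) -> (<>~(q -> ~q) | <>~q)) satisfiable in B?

1. ~(<>(~(q -> ~q) | ~q) -> (<>~(q -> ~q) | <>~q)), w0
2. <>(~(q -> ~q) | ~q), w0
3. ~(<>~(q -> ~q) | <>~q), w0
4. ~<>~(q -> ~q), w0
5. ~<>~q, w0
6. q -> ~q, w0
7. q, w0
8. ~q, w0
Accessibility: w0Rw0
Branch closes: q and ~q both at w0.
All branches of the tableau close; one closing branch shown above.

No, unsatisfiable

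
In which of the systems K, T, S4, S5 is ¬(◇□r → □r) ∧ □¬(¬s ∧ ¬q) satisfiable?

K, T, S4

S5-tableau for the formula:
1. ¬(◇□r → □r) ∧ □¬(¬s ∧ ¬q), w0
2. ¬(◇□r → □r), w0   [∧-rule on 1]
3. □¬(¬s ∧ ¬q), w0   [∧-rule on 1]
4. ◇□r, w0   [¬→-rule on 2]
5. ¬□r, w0   [¬→-rule on 2]
6. ¬(¬s ∧ ¬q), w0   [□-rule on 3 via w0Rw0]
7. q, w0   [¬∧-rule on 6 (branches; this branch)]
8. □r, w1   [◇-rule on 4: fresh world w1, w0Rw1]
9. ¬(¬s ∧ ¬q), w1   [□-rule on 3 via w0Rw1]
10. r, w0   [□-rule on 8 via w1Rw0]
11. r, w1   [□-rule on 8 via w1Rw1]
12. q, w1   [¬∧-rule on 9 (branches; this branch)]
13. ¬r, w2   [¬□-rule on 5: fresh world w2, w0Rw2]
14. ¬(¬s ∧ ¬q), w2   [□-rule on 3 via w0Rw2]
15. r, w2   [□-rule on 8 via w1Rw2]
Accessibility: w0Rw0, w0Rw1, w0Rw2, w1Rw0, w1Rw1, w1Rw2, w2Rw0, w2Rw1, w2Rw2
Branch closes: r and ¬r both at w2.
Every branch closes (one shown): unsatisfiable in S5.
S4-tableau for the formula:
1. ¬(◇□r → □r) ∧ □¬(¬s ∧ ¬q), w0
2. ¬(◇□r → □r), w0   [∧-rule on 1]
3. □¬(¬s ∧ ¬q), w0   [∧-rule on 1]
4. ◇□r, w0   [¬→-rule on 2]
5. ¬□r, w0   [¬→-rule on 2]
6. ¬(¬s ∧ ¬q), w0   [□-rule on 3 via w0Rw0]
7. q, w0   [¬∧-rule on 6 (branches; this branch)]
8. □r, w1   [◇-rule on 4: fresh world w1, w0Rw1]
9. ¬(¬s ∧ ¬q), w1   [□-rule on 3 via w0Rw1]
10. r, w1   [□-rule on 8 via w1Rw1]
11. q, w1   [¬∧-rule on 9 (branches; this branch)]
12. ¬r, w2   [¬□-rule on 5: fresh world w2, w0Rw2]
13. ¬(¬s ∧ ¬q), w2   [□-rule on 3 via w0Rw2]
14. q, w2   [¬∧-rule on 13 (branches; this branch)]
Accessibility: w0Rw0, w0Rw1, w0Rw2, w1Rw1, w2Rw2
Complete open branch: satisfiable in S4, hence also in K, T (this S4-model is also a K-model and a T-model).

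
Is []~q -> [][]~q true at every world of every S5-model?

Valid in S5

Tableau for the negation ~([]~q -> [][]~q):
1. ~([]~q -> [][]~q), 0
2. []~q, 0
3. ~[][]~q, 0
4. ~q, 0
5. ~[]~q, 1
6. ~q, 1
7. q, 2
8. ~q, 2
Accessibility: 0R0, 0R1, 0R2, 1R0, 1R1, 1R2, 2R0, 2R1, 2R2
Branch closes: q and ~q both at 2.
All branches of the negation close; one closing branch shown above.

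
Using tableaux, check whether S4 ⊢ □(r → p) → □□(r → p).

Tableau for the negation ¬(□(r → p) → □□(r → p)):
1. ¬(□(r → p) → □□(r → p)), w0
2. □(r → p), w0
3. ¬□□(r → p), w0
4. r → p, w0
5. p, w0
6. ¬□(r → p), w1
7. r → p, w1
8. p, w1
9. ¬(r → p), w2
10. r, w2
11. ¬p, w2
12. r → p, w2
13. p, w2
Accessibility: w0Rw0, w0Rw1, w0Rw2, w1Rw1, w1Rw2, w2Rw2
Branch closes: p and ¬p both at w2.
Every branch of the negation's tableau closes; the branch above is one of them.

Valid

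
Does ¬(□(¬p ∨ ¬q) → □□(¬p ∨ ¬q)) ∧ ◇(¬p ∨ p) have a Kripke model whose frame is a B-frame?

1. ¬(□(¬p ∨ ¬q) → □□(¬p ∨ ¬q)) ∧ ◇(¬p ∨ p), 0
2. ¬(□(¬p ∨ ¬q) → □□(¬p ∨ ¬q)), 0   [∧-rule on 1]
3. ◇(¬p ∨ p), 0   [∧-rule on 1]
4. □(¬p ∨ ¬q), 0   [¬→-rule on 2]
5. ¬□□(¬p ∨ ¬q), 0   [¬→-rule on 2]
6. ¬p ∨ ¬q, 0   [□-rule on 4 via 0R0]
7. ¬q, 0   [∨-rule on 6 (branches; this branch)]
8. ¬p ∨ p, 1   [◇-rule on 3: fresh world 1, 0R1]
9. ¬p ∨ ¬q, 1   [□-rule on 4 via 0R1]
10. p, 1   [∨-rule on 8 (branches; this branch)]
11. ¬q, 1   [∨-rule on 9 (branches; this branch)]
12. ¬□(¬p ∨ ¬q), 2   [¬□-rule on 5: fresh world 2, 0R2]
13. ¬p ∨ ¬q, 2   [□-rule on 4 via 0R2]
14. ¬q, 2   [∨-rule on 13 (branches; this branch)]
15. ¬(¬p ∨ ¬q), 3   [¬□-rule on 12: fresh world 3, 2R3]
16. p, 3   [¬∨-rule on 15]
17. q, 3   [¬∨-rule on 15]
Accessibility: 0R0, 0R1, 0R2, 1R0, 1R1, 2R0, 2R2, 2R3, 3R2, 3R3

Satisfiable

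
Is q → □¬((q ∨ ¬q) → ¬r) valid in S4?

Tableau for the negation ¬(q → □¬((q ∨ ¬q) → ¬r)):
1. ¬(q → □¬((q ∨ ¬q) → ¬r)), u
2. q, u   [¬→-rule on 1]
3. ¬□¬((q ∨ ¬q) → ¬r), u   [¬→-rule on 1]
4. (q ∨ ¬q) → ¬r, v   [¬□-rule on 3: fresh world v, uRv]
5. ¬r, v   [→-rule on 4 (branches; this branch)]
Accessibility: uRu, uRv, vRv
The negation has an open branch (countermodel exists).

Not valid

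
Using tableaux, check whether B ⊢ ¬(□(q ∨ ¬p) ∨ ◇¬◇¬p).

Tableau for the negation □(q ∨ ¬p) ∨ ◇¬◇¬p:
1. □(q ∨ ¬p) ∨ ◇¬◇¬p, u
2. ◇¬◇¬p, u
3. ¬◇¬p, v
4. p, u
5. p, v
Accessibility: uRu, uRv, vRu, vRv
The negation has an open branch (countermodel exists).

No, not valid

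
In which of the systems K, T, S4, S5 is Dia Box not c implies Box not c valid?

S5-tableau for the negation not (Dia Box not c implies Box not c):
1. not (Dia Box not c implies Box not c), u
2. Dia Box not c, u
3. not Box not c, u
4. Box not c, v
5. not c, u
6. not c, v
7. c, w
8. not c, w
Accessibility: uRu, uRv, uRw, vRu, vRv, vRw, wRu, wRv, wRw
Branch closes: c and not c both at w.
Every branch closes (one shown): valid in S5.
S4-tableau for the negation not (Dia Box not c implies Box not c):
1. not (Dia Box not c implies Box not c), u
2. Dia Box not c, u
3. not Box not c, u
4. Box not c, v
5. not c, v
6. c, w
Accessibility: uRu, uRv, uRw, vRv, wRw
Complete open branch: countermodel on an S4-frame, so not valid in S4, nor in K, T (the same frame is also a K-frame and a T-frame).

S5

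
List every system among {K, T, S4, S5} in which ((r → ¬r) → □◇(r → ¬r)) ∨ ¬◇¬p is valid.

S5

S5-tableau for the negation ¬(((r → ¬r) → □◇(r → ¬r)) ∨ ¬◇¬p):
1. ¬(((r → ¬r) → □◇(r → ¬r)) ∨ ¬◇¬p), w0
2. ¬((r → ¬r) → □◇(r → ¬r)), w0   [¬∨-rule on 1]
3. ◇¬p, w0   [¬∨-rule on 1]
4. r → ¬r, w0   [¬→-rule on 2]
5. ¬□◇(r → ¬r), w0   [¬→-rule on 2]
6. ¬r, w0   [→-rule on 4 (branches; this branch)]
7. ¬p, w1   [◇-rule on 3: fresh world w1, w0Rw1]
8. ¬◇(r → ¬r), w2   [¬□-rule on 5: fresh world w2, w0Rw2]
9. ¬(r → ¬r), w0   [¬◇-rule on 8 via w2Rw0]
10. r, w0   [¬→-rule on 9]
Accessibility: w0Rw0, w0Rw1, w0Rw2, w1Rw0, w1Rw1, w1Rw2, w2Rw0, w2Rw1, w2Rw2
Branch closes: r and ¬r both at w0.
Every branch closes (one shown): valid in S5.
S4-tableau for the negation ¬(((r → ¬r) → □◇(r → ¬r)) ∨ ¬◇¬p):
1. ¬(((r → ¬r) → □◇(r → ¬r)) ∨ ¬◇¬p), w0
2. ¬((r → ¬r) → □◇(r → ¬r)), w0   [¬∨-rule on 1]
3. ◇¬p, w0   [¬∨-rule on 1]
4. r → ¬r, w0   [¬→-rule on 2]
5. ¬□◇(r → ¬r), w0   [¬→-rule on 2]
6. ¬r, w0   [→-rule on 4 (branches; this branch)]
7. ¬p, w1   [◇-rule on 3: fresh world w1, w0Rw1]
8. ¬◇(r → ¬r), w2   [¬□-rule on 5: fresh world w2, w0Rw2]
9. ¬(r → ¬r), w2   [¬◇-rule on 8 via w2Rw2]
10. r, w2   [¬→-rule on 9]
Accessibility: w0Rw0, w0Rw1, w0Rw2, w1Rw1, w2Rw2
Complete open branch: countermodel on an S4-frame, so not valid in S4, nor in K, T (the same frame is also a K-frame and a T-frame).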